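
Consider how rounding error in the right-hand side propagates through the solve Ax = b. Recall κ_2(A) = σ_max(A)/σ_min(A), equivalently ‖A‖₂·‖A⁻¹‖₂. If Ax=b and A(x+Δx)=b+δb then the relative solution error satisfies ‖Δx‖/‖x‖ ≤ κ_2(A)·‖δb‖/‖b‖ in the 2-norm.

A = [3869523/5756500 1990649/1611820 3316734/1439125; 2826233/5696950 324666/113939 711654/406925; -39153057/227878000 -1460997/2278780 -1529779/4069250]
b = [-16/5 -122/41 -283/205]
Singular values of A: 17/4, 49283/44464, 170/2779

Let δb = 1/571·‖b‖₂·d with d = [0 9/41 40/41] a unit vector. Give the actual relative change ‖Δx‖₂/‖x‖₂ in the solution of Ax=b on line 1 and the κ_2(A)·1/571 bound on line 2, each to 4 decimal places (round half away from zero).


0.0040
0.1217

largest singular value 17/4, smallest 170/2779
κ = σ_max/σ_min = (17/4)/(170/2779) = 69.4750
bound on ‖Δx‖/‖x‖: κ·ε = 69.4750·1/571 = 0.1217
solve Ax = b  →  x = [31.0217 -0.0593 -10.4047]
‖b‖₂ = 4.5826 and ‖x‖₂ = 32.7201
δb = ε·‖b‖·d = [0.0000 0.0018 0.0078]; solving A·Δx = δb gives ‖Δx‖ = 0.1312
realised ‖Δx‖/‖x‖ = 0.0040
tightness: 0.0040 against a bound of 0.1217 (unrounded ratio ≈ 0.0330)


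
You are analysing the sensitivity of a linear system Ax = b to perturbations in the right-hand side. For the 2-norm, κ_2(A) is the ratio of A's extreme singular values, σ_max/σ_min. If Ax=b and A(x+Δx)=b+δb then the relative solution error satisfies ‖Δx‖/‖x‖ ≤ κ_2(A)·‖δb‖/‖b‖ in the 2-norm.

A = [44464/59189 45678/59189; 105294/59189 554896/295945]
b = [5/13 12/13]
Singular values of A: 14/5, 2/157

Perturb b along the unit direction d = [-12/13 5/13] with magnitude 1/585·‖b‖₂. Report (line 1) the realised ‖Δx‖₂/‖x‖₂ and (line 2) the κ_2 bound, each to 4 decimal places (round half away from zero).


largest singular value 14/5, smallest 2/157
κ = σ_max/σ_min = (14/5)/(2/157) = 219.8000
κ_2(A)·‖δb‖/‖b‖ = 0.3757
solve Ax = b  →  x = [0.2463 0.2586]
2-norm of b is 1.0000; of x, 0.3571
δb = ε·‖b‖·d = [-0.0016 0.0007]; solving A·Δx = δb gives ‖Δx‖ = 0.1342
relative error = 0.3757
tightness: 0.3757 against a bound of 0.3757; the bound is attained (ratio 1)

0.3757
0.3757


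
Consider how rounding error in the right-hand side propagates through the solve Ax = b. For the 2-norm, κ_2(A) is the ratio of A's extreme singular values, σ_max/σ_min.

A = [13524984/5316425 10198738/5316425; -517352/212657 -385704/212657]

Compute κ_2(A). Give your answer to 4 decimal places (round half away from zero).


M = AᵀA = [416418994816/33608055625 312310616112/33608055625; 312310616112/33608055625 234237802084/33608055625]. tr(M)=26026271876/1344322225, det(M)=3748096/1344322225
char-poly roots: 484/25 and 7744/53772889
so κ_2 = √((484/25) / (7744/53772889)) = 366.6500

366.6500


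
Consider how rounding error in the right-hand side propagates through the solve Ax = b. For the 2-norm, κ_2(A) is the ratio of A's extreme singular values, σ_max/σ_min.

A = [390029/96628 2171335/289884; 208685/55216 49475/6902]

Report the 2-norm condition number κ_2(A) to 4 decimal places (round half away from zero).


form AᵀA = [319499473/10449152 224627315/3918432; 224627315/3918432 631780925/5877648] with trace 763764121/5531904 and determinant 34515625/88510464
eigenvalues of AᵀA: λ = (tr ± √(tr²−4·det))/2 = 2209/16, 15625/5531904
κ_2(A) = √(λ_max/λ_min) = √((2209/16) / (15625/5531904)) = 221.0880

221.0880


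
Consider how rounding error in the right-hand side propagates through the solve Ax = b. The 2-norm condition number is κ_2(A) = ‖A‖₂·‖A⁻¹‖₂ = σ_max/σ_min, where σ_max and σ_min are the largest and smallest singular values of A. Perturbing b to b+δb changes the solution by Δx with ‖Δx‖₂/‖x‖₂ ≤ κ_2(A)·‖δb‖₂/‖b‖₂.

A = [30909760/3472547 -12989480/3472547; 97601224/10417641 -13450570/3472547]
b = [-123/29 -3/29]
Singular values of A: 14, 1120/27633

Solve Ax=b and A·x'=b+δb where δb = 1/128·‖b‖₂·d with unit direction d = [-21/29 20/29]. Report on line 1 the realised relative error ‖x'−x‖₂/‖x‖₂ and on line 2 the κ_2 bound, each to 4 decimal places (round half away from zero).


0.0110
2.6985

from the listed singular values, σ₁ = 14, σ_n = 1120/27633
condition number: 14 ÷ (1120/27633) = 345.4125
bound on ‖Δx‖/‖x‖: κ·ε = 345.4125·1/128 = 2.6985
solve Ax = b  →  x = [28.2703 68.4058]
‖b‖ = 4.2426, ‖x‖ = 74.0173
with δb = [-0.0240 0.0229], A·Δx = δb → ‖Δx‖ = 0.8178
realised ‖Δx‖/‖x‖ = 0.0110
realised/bound (from unrounded values) ≈ 0.0041


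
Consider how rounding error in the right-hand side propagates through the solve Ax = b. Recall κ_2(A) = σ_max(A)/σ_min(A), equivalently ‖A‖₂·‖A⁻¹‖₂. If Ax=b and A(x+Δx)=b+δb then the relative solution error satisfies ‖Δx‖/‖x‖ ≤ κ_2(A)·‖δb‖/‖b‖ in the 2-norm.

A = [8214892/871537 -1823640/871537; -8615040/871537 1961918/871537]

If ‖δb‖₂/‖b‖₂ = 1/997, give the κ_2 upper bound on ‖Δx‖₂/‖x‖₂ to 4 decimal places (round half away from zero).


M = AᵀA = [168493893904/903182809 -37910829600/903182809; -37910829600/903182809 8531254564/903182809]. tr(M)=105309428/537289, det(M)=153664/537289
char-poly roots: 196 and 784/537289
κ_2(A) = √(λ_max/λ_min) = √(196 / (784/537289)) = 366.5000
perturbation bound = 366.5000·1/997 = 0.3676

0.3676


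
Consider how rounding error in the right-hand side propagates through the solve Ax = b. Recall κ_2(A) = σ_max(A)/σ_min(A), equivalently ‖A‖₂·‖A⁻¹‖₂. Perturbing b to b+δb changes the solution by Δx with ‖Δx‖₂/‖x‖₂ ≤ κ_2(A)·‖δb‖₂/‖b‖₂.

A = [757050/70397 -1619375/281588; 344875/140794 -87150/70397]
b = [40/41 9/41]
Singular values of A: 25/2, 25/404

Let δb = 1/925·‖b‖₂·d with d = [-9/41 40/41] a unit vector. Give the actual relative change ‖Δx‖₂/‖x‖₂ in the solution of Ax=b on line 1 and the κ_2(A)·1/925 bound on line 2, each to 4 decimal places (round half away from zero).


largest singular value 25/2, smallest 25/404
κ = σ_max/σ_min = (25/2)/(25/404) = 202.0000
bound on ‖Δx‖/‖x‖: κ·ε = 202.0000·1/925 = 0.2184
solve Ax = b  →  x = [0.0706 -0.0376]
‖b‖₂ = 1.0000 and ‖x‖₂ = 0.0800
with δb = [-0.0002 0.0011], A·Δx = δb → ‖Δx‖ = 0.0175
relative error = 0.2184
realised/bound = 1 exactly: the bound is attained for this b and d

0.2184
0.2184


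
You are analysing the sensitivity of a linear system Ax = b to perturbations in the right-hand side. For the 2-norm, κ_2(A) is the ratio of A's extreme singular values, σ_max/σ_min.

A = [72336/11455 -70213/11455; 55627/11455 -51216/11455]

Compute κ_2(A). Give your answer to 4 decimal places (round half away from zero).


M = AᵀA = [333074401/5248681 -317116800/5248681; -317116800/5248681 302117761/5248681]. tr(M)=755282/6241, det(M)=14641/6241
solving λ² − 755282/6241·λ + 14641/6241 = 0 gives λ = 121, 121/6241
so κ_2 = √(121 / (121/6241)) = 79.0000

79.0000


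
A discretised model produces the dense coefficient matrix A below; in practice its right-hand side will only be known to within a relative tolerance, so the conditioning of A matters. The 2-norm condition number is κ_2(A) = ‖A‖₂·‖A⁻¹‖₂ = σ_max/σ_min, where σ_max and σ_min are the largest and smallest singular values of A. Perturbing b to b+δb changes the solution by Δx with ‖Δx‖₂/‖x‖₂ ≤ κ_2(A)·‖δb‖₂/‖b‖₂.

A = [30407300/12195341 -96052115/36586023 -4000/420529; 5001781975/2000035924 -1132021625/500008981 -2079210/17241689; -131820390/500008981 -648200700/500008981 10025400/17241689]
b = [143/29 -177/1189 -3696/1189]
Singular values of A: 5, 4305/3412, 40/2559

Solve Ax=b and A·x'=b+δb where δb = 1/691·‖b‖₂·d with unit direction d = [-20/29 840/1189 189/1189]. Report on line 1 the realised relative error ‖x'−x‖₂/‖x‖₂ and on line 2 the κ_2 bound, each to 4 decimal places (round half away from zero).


0.0021
0.4629

from the listed singular values, σ₁ = 5, σ_n = 40/2559
condition number: 5 ÷ (40/2559) = 319.8750
bound on ‖Δx‖/‖x‖: κ·ε = 319.8750·1/691 = 0.4629
solve Ax = b  →  x = [-85.2702 -82.0383 -226.9130]
‖b‖ = 5.8310, ‖x‖ = 255.9117
Δx = A⁻¹·δb where δb = 1/691·5.8310·d; ‖Δx‖ = 0.5398
dividing the unrounded norms, ‖Δx‖/‖x‖ = 0.0021
tightness: 0.0021 against a bound of 0.4629 (unrounded ratio ≈ 0.0046)


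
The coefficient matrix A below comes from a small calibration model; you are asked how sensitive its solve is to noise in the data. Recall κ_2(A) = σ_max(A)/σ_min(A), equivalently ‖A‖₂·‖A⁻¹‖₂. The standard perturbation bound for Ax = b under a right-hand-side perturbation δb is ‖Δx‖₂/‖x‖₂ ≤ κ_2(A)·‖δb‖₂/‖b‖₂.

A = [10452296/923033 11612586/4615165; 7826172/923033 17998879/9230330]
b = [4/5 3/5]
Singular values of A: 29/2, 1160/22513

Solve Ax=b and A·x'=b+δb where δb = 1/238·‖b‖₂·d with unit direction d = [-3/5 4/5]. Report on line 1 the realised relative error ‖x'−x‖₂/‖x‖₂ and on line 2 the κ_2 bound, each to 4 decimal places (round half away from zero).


σ_max = 29/2, σ_min = 1160/22513
κ_2(A) = (29/2) / (1160/22513) = 281.4125
perturbation bound = 281.4125·1/238 = 1.1824
solve Ax = b  →  x = [0.0673 0.0151]
2-norm of b is 1.0000; of x, 0.0690
with δb = [-0.0025 0.0034], A·Δx = δb → ‖Δx‖ = 0.0815
dividing the unrounded norms, ‖Δx‖/‖x‖ = 1.1824
so the bound is sharp here: realised error equals the bound

1.1824
1.1824


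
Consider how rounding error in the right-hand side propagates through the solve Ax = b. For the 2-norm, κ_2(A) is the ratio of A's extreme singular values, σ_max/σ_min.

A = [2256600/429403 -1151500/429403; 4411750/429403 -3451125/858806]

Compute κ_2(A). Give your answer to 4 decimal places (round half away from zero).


24.2875

M = AᵀA = [84968102500/638017081 -35332959375/638017081; -35332959375/638017081 59564265625/2552068324]. tr(M)=2363530625/15100996, det(M)=156250000/3775249
eigenvalues of AᵀA: λ = (tr ± √(tr²−4·det))/2 = 625/4, 1000000/3775249
σ_max=√(625/4)=(25/2), σ_min=√(1000000/3775249)=(1000/1943) → κ = 24.2875


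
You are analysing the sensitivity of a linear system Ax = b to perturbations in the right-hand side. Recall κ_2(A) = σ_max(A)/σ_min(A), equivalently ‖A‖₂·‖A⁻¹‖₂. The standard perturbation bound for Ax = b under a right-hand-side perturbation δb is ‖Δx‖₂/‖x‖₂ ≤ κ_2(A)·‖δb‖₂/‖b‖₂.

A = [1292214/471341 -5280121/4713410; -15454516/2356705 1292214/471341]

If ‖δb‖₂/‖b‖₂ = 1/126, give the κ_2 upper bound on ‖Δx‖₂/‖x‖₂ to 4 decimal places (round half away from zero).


2.7669

form AᵀA = [1660281007924/32864251225 -138355414659/6572850245; -138355414659/6572850245 1153025916889/131457004900] with trace 9223846093/155570420 and determinant 140612164/4861575625
char-poly roots: 5929/100 and 94864/194463025
σ_max=√(5929/100)=(77/10), σ_min=√(94864/194463025)=(308/13945) → κ = 348.6250
bound on ‖Δx‖/‖x‖: κ·ε = 348.6250·1/126 = 2.7669


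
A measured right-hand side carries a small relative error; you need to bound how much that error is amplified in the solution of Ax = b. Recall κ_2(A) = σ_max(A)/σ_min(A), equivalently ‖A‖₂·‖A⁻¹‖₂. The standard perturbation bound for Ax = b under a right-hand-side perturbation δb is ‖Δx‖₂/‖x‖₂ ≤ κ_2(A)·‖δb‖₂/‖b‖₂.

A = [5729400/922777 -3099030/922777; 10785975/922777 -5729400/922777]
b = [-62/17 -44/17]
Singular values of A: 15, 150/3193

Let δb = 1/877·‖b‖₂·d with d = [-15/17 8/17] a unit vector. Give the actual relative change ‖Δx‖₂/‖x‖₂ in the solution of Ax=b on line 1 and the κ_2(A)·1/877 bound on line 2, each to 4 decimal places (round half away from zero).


0.0025
0.3641

σ_max = 15, σ_min = 150/3193
κ_2(A) = 15 / (150/3193) = 319.3000
κ_2(A)·‖δb‖/‖b‖ = 0.3641
solve Ax = b  →  x = [19.7992 37.6902]
‖b‖ = 4.4721, ‖x‖ = 42.5742
Δx = A⁻¹·δb where δb = 1/877·4.4721·d; ‖Δx‖ = 0.1085
dividing the unrounded norms, ‖Δx‖/‖x‖ = 0.0025
tightness: 0.0025 against a bound of 0.3641 (unrounded ratio ≈ 0.0070)


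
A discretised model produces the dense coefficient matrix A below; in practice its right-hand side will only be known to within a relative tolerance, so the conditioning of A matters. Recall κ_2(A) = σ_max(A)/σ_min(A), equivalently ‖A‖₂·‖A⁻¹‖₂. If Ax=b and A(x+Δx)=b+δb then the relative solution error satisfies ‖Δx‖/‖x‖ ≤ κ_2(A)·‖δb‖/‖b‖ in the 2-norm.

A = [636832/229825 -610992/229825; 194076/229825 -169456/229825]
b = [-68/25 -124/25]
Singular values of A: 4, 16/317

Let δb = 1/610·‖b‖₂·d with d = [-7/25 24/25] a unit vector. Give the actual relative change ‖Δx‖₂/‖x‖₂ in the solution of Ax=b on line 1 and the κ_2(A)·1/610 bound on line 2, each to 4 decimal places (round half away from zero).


0.0023
0.1299

σ_max = 4, σ_min = 16/317
κ = σ_max/σ_min = 4/(16/317) = 79.2500
perturbation bound = 79.2500·1/610 = 0.1299
solve Ax = b  →  x = [-55.3793 -56.6983]
2-norm of b is 5.6569; of x, 79.2563
re-solving with b+δb shifts x by Δx of norm 0.1837
dividing the unrounded norms, ‖Δx‖/‖x‖ = 0.0023
so the bound overstates the realised error by a factor of ≈ 56.0427 (computed from the unrounded values)


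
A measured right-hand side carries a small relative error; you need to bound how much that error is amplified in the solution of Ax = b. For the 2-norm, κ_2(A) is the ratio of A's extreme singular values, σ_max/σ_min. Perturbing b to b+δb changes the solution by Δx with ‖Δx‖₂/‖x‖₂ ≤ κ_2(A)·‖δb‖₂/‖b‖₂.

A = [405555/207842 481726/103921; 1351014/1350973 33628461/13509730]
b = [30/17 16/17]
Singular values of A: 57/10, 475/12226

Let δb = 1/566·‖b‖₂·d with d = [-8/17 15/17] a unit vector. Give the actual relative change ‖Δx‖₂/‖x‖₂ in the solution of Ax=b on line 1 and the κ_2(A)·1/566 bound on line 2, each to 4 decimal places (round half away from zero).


0.2592
0.2592

from the listed singular values, σ₁ = 57/10, σ_n = 475/12226
κ = σ_max/σ_min = (57/10)/(475/12226) = 146.7120
worst-case relative error ≤ 146.7120 × 1/566 = 0.2592
solve Ax = b  →  x = [0.1350 0.3239]
2-norm of b is 2.0000; of x, 0.3509
Δx = A⁻¹·δb where δb = 1/566·2.0000·d; ‖Δx‖ = 0.0910
dividing the unrounded norms, ‖Δx‖/‖x‖ = 0.2592
so the bound is sharp here: realised error equals the bound


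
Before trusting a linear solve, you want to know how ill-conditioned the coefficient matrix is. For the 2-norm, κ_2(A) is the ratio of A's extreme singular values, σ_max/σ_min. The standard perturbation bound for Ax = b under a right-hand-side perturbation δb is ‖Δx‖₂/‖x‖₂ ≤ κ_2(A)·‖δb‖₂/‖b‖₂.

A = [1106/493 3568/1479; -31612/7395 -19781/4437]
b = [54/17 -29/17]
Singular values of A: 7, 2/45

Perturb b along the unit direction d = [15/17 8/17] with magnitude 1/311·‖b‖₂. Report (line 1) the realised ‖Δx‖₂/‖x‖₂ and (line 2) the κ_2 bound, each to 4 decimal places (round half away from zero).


0.0058
0.5064

largest singular value 7, smallest 2/45
κ = σ_max/σ_min = 7/(2/45) = 157.5000
worst-case relative error ≤ 157.5000 × 1/311 = 0.5064
solve Ax = b  →  x = [-32.2906 31.3448]
‖b‖ = 3.6056, ‖x‖ = 45.0020
δb = ε·‖b‖·d = [0.0102 0.0055]; solving A·Δx = δb gives ‖Δx‖ = 0.2609
relative error = 0.0058
realised/bound (from unrounded values) ≈ 0.0114


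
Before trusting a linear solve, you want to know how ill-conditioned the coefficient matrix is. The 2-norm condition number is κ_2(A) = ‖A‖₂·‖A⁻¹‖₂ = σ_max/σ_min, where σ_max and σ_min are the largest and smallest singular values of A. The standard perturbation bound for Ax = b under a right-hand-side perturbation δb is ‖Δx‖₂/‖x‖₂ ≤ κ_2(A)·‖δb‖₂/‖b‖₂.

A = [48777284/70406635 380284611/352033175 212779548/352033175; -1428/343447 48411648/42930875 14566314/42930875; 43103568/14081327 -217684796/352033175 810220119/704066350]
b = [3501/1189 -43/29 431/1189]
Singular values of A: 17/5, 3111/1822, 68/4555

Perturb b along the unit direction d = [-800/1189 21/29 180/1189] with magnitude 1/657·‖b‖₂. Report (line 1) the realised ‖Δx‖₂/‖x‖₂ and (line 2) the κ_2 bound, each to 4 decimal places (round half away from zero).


σ_max = 17/5, σ_min = 68/4555
κ = σ_max/σ_min = (17/5)/(68/4555) = 227.7500
perturbation bound = 227.7500·1/657 = 0.3467
solve Ax = b  →  x = [77.5622 52.4699 -177.8052]
2-norm of b is 3.3166; of x, 200.9570
Δx = A⁻¹·δb where δb = 1/657·3.3166·d; ‖Δx‖ = 0.3382
realised ‖Δx‖/‖x‖ = 0.0017
so the bound overstates the realised error by a factor of ≈ 206.0087 (computed from the unrounded values)

0.0017
0.3467


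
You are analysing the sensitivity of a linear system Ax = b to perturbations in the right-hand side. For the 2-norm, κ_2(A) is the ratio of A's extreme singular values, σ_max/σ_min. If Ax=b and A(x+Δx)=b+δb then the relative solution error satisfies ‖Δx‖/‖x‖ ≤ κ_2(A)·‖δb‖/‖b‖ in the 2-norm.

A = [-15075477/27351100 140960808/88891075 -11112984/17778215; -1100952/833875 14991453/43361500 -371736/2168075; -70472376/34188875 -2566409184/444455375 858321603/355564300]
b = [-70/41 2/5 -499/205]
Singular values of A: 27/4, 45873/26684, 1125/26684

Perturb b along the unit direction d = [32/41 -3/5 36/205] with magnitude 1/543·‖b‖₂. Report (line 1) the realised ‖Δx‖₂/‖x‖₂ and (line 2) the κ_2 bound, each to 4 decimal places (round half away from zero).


0.0028
0.2949

largest singular value 27/4, smallest 1125/26684
κ = σ_max/σ_min = (27/4)/(1125/26684) = 160.1040
worst-case relative error ≤ 160.1040 × 1/543 = 0.2949
solve Ax = b  →  x = [0.6414 -18.1333 -43.8359]
‖b‖₂ = 3.0000 and ‖x‖₂ = 47.4427
δb = ε·‖b‖·d = [0.0043 -0.0033 0.0010]; solving A·Δx = δb gives ‖Δx‖ = 0.1310
realised ‖Δx‖/‖x‖ = 0.0028
realised/bound (from unrounded values) ≈ 0.0094


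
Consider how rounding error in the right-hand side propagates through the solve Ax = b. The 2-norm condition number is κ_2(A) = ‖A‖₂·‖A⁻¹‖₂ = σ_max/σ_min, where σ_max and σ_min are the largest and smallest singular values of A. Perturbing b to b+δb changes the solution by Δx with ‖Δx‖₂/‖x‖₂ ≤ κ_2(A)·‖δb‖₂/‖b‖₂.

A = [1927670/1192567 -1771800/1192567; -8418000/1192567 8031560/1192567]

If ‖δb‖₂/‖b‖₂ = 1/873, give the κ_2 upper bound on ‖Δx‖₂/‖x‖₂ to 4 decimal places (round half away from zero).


0.2872

form AᵀA = [44365636900/846053569 -42251706000/846053569; -42251706000/846053569 40241065600/846053569] with trace 100602500/1006009 and determinant 160000/1006009
λ_max, λ_min = (100602500/1006009 ± √10120219160490000/1012054108081)/2 = 100, 1600/1006009
κ = σ_max/σ_min = 10/(40/1003) = 250.7500
perturbation bound = 250.7500·1/873 = 0.2872


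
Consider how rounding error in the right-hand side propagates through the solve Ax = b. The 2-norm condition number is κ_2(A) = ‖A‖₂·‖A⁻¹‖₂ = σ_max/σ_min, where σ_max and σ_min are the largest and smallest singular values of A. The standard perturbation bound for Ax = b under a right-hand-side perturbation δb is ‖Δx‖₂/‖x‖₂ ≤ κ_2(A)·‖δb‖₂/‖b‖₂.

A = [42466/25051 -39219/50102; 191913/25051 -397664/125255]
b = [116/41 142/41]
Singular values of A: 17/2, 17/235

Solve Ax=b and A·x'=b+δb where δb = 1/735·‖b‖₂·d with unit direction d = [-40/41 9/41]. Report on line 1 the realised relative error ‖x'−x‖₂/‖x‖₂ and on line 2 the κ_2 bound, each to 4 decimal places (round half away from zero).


0.0030
0.1599

from the listed singular values, σ₁ = 17/2, σ_n = 17/235
condition number: (17/2) ÷ (17/235) = 117.5000
perturbation bound = 117.5000·1/735 = 0.1599
solve Ax = b  →  x = [-10.1991 -25.7014]
‖b‖₂ = 4.4721 and ‖x‖₂ = 27.6511
with δb = [-0.0059 0.0013], A·Δx = δb → ‖Δx‖ = 0.0841
realised ‖Δx‖/‖x‖ = 0.0030
realised/bound (from unrounded values) ≈ 0.0190


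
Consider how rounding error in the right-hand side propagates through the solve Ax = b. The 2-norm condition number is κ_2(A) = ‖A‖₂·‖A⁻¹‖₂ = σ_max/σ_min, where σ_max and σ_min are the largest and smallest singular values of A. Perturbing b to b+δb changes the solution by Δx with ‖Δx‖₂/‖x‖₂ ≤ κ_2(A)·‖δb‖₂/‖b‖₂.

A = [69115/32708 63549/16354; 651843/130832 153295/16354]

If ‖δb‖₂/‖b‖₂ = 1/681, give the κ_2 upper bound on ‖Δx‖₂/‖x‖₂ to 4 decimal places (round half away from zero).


M = AᵀA = [2966446321/101284096 695225025/12660512; 695225025/12660512 81472877/791282]. tr(M)=46349393/350464, det(M)=279841/1401856
char-poly roots: 529/4 and 529/350464
κ_2(A) = √(λ_max/λ_min) = √((529/4) / (529/350464)) = 296.0000
perturbation bound = 296.0000·1/681 = 0.4347

0.4347


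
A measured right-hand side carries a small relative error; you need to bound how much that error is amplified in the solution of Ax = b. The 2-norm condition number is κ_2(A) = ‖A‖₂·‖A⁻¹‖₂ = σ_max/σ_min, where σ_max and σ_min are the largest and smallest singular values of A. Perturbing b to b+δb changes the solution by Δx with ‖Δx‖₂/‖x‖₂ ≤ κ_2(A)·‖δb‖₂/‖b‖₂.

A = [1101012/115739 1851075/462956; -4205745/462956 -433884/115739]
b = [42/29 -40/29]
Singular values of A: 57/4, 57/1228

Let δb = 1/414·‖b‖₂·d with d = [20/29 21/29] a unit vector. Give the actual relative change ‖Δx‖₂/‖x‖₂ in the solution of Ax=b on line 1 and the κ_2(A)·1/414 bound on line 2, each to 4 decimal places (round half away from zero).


σ_max = 57/4, σ_min = 57/1228
condition number: (57/4) ÷ (57/1228) = 307.0000
worst-case relative error ≤ 307.0000 × 1/414 = 0.7415
solve Ax = b  →  x = [0.1296 0.0540]
‖b‖ = 2.0000, ‖x‖ = 0.1404
with δb = [0.0033 0.0035], A·Δx = δb → ‖Δx‖ = 0.1041
relative error = 0.7415
tightness: 0.7415 against a bound of 0.7415; the bound is attained (ratio 1)

0.7415
0.7415


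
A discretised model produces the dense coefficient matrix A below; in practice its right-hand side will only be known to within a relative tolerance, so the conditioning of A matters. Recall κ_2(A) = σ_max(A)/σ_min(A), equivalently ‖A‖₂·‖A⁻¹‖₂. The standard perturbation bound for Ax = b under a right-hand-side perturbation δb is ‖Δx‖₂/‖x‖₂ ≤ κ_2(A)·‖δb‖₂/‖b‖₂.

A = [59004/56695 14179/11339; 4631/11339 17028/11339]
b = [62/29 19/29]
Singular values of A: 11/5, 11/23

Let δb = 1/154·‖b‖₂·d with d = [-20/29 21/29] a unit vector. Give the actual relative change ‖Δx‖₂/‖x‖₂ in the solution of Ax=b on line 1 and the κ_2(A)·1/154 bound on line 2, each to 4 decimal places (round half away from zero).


largest singular value 11/5, smallest 11/23
condition number: (11/5) ÷ (11/23) = 4.6000
perturbation bound = 4.6000·1/154 = 0.0299
solve Ax = b  →  x = [2.2727 -0.1818]
‖b‖ = 2.2361, ‖x‖ = 2.2800
Δx = A⁻¹·δb where δb = 1/154·2.2361·d; ‖Δx‖ = 0.0304
relative error = 0.0133
realised/bound (from unrounded values) ≈ 0.4458

0.0133
0.0299


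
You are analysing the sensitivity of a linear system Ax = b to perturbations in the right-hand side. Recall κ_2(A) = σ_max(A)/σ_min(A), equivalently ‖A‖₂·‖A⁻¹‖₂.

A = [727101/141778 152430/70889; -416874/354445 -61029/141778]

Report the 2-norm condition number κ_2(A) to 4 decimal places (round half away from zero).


form AᵀA = [8276045409/298944100 172397808/14947205; 172397808/14947205 57503961/11957764] with trace 28738593/884450 and determinant 81/784
eigenvalues of AᵀA: λ = (tr ± √(tr²−4·det))/2 = 3249/100, 225/70756
κ = σ_max/σ_min = (57/10)/(15/266) = 101.0800

101.0800


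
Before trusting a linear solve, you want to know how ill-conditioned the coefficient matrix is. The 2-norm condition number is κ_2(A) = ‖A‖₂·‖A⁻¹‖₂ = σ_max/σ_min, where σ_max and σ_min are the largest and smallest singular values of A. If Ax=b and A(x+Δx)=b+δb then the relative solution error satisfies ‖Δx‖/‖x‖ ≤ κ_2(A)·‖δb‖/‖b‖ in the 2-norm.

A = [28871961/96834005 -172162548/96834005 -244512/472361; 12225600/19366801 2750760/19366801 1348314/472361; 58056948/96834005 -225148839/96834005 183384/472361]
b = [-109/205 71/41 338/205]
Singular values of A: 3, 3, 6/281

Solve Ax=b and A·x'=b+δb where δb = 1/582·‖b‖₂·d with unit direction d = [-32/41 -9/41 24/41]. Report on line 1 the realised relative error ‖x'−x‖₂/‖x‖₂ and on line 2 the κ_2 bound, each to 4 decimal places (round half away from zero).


0.0042
0.2414

σ_max = 3, σ_min = 6/281
condition number: 3 ÷ (6/281) = 140.5000
bound on ‖Δx‖/‖x‖: κ·ε = 140.5000·1/582 = 0.2414
solve Ax = b  →  x = [-44.3607 -10.3228 10.9309]
‖b‖ = 2.4495, ‖x‖ = 46.8393
δb = ε·‖b‖·d = [-0.0033 -0.0009 0.0025]; solving A·Δx = δb gives ‖Δx‖ = 0.1971
relative error = 0.0042
realised/bound (from unrounded values) ≈ 0.0174


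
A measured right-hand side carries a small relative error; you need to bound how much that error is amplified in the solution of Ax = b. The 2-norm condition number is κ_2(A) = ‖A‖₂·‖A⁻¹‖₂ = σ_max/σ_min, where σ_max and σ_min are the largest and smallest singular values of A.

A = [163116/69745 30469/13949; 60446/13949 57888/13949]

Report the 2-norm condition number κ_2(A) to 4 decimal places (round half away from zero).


form AᵀA = [4067234564/167736725 774671436/33547345; 774671436/33547345 147564845/6709469] with trace 267460541/5784025 and determinant 334084/5784025
eigenvalues of AᵀA: λ = (tr ± √(tr²−4·det))/2 = 1156/25, 289/231361
κ = σ_max/σ_min = (34/5)/(17/481) = 192.4000

192.4000


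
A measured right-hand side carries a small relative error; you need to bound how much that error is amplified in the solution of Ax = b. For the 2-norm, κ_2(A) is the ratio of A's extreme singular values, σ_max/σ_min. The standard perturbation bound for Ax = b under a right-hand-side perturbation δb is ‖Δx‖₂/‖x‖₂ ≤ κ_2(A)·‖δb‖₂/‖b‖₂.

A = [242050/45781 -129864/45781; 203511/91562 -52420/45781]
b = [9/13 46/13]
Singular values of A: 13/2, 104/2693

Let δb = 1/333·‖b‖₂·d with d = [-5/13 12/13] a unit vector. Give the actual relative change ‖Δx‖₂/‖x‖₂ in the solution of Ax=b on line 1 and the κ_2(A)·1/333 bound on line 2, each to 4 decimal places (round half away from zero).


from the listed singular values, σ₁ = 13/2, σ_n = 104/2693
κ = σ_max/σ_min = (13/2)/(104/2693) = 168.3125
κ_2(A)·‖δb‖/‖b‖ = 0.5054
solve Ax = b  →  x = [36.8281 68.3988]
2-norm of b is 3.6056; of x, 77.6833
with δb = [-0.0042 0.0100], A·Δx = δb → ‖Δx‖ = 0.2804
relative error = 0.0036
realised/bound (from unrounded values) ≈ 0.0071

0.0036
0.5054


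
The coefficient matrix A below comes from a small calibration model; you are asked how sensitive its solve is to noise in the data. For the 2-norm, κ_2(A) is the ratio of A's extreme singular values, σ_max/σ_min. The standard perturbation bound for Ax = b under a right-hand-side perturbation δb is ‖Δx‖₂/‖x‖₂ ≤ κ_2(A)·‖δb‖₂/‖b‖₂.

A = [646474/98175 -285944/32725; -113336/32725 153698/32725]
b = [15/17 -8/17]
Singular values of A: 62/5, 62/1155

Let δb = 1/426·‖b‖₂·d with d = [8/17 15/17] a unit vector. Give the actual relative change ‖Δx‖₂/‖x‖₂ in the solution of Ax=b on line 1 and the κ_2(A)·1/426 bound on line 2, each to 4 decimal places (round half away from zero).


σ_max = 62/5, σ_min = 62/1155
κ_2(A) = (62/5) / (62/1155) = 231.0000
worst-case relative error ≤ 231.0000 × 1/426 = 0.5423
solve Ax = b  →  x = [0.0484 -0.0645]
‖b‖ = 1.0000, ‖x‖ = 0.0806
with δb = [0.0011 0.0021], A·Δx = δb → ‖Δx‖ = 0.0437
relative error = 0.5423
tightness: 0.5423 against a bound of 0.5423; the bound is attained (ratio 1)

0.5423
0.5423


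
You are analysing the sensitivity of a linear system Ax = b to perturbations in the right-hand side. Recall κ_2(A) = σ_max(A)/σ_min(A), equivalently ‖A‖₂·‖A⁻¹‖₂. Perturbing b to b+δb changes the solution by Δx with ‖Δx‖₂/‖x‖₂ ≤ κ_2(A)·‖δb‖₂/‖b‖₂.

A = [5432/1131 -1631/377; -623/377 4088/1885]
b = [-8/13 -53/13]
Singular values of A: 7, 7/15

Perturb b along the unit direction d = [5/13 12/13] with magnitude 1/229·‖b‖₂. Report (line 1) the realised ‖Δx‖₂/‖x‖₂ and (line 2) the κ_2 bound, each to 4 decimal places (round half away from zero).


largest singular value 7, smallest 7/15
κ = σ_max/σ_min = 7/(7/15) = 15.0000
bound on ‖Δx‖/‖x‖: κ·ε = 15.0000·1/229 = 0.0655
solve Ax = b  →  x = [-5.8079 -6.3054]
2-norm of b is 4.1231; of x, 8.5726
Δx = A⁻¹·δb where δb = 1/229·4.1231·d; ‖Δx‖ = 0.0386
relative error = 0.0045
so the bound overstates the realised error by a factor of ≈ 14.5542 (computed from the unrounded values)

0.0045
0.0655


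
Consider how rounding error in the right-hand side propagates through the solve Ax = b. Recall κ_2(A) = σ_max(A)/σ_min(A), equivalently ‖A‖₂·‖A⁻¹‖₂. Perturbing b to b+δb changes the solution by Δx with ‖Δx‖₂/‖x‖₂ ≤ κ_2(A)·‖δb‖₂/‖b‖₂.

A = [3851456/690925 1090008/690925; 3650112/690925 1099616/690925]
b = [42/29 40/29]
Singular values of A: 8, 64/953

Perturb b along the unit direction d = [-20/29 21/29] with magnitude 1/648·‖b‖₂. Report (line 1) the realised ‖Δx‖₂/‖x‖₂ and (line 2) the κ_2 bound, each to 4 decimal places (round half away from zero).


0.1838
0.1838

from the listed singular values, σ₁ = 8, σ_n = 64/953
κ = σ_max/σ_min = 8/(64/953) = 119.1250
worst-case relative error ≤ 119.1250 × 1/648 = 0.1838
solve Ax = b  →  x = [0.2400 0.0700]
‖b‖₂ = 2.0000 and ‖x‖₂ = 0.2500
δb = ε·‖b‖·d = [-0.0021 0.0022]; solving A·Δx = δb gives ‖Δx‖ = 0.0460
realised ‖Δx‖/‖x‖ = 0.1838
realised/bound = 1 exactly: the bound is attained for this b and d


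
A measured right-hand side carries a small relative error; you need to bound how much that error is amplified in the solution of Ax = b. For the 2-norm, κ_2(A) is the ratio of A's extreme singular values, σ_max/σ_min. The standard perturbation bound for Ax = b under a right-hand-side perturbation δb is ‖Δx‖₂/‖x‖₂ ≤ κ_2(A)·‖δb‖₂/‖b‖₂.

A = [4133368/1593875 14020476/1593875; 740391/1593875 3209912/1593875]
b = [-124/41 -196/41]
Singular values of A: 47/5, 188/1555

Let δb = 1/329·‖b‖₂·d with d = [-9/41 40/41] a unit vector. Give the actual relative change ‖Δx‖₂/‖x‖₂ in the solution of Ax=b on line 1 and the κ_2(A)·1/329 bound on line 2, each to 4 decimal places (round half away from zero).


from the listed singular values, σ₁ = 47/5, σ_n = 188/1555
condition number: (47/5) ÷ (188/1555) = 77.7500
worst-case relative error ≤ 77.7500 × 1/329 = 0.2363
solve Ax = b  →  x = [31.6426 -9.6723]
2-norm of b is 5.6569; of x, 33.0878
with δb = [-0.0038 0.0168], A·Δx = δb → ‖Δx‖ = 0.1422
dividing the unrounded norms, ‖Δx‖/‖x‖ = 0.0043
so the bound overstates the realised error by a factor of ≈ 54.9821 (computed from the unrounded values)

0.0043
0.2363


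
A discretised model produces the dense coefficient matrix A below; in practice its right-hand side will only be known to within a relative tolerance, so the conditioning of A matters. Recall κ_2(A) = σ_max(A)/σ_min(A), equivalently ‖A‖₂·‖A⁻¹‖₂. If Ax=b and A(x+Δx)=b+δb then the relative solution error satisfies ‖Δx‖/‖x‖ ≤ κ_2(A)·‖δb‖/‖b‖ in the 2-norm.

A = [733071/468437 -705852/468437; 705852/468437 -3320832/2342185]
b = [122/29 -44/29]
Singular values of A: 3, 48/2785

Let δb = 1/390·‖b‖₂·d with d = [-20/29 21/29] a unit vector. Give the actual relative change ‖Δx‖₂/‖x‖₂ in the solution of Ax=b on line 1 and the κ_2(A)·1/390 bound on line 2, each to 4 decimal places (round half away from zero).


0.0029
0.4463

largest singular value 3, smallest 48/2785
κ_2(A) = 3 / (48/2785) = 174.0625
worst-case relative error ≤ 174.0625 × 1/390 = 0.4463
solve Ax = b  →  x = [-159.5747 -168.5201]
2-norm of b is 4.4721; of x, 232.0843
re-solving with b+δb shifts x by Δx of norm 0.6653
realised ‖Δx‖/‖x‖ = 0.0029
realised/bound (from unrounded values) ≈ 0.0064


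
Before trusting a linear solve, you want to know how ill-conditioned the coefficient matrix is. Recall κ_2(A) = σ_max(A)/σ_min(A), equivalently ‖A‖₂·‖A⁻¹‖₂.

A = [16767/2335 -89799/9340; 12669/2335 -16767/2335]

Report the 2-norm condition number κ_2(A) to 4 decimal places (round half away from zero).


M = AᵀA = [17665434/218089 -94213773/872356; -94213773/872356 502479081/3489424]. tr(M)=785126025/3489424, det(M)=1265625/3489424
char-poly roots: 225 and 5625/3489424
κ = σ_max/σ_min = 15/(75/1868) = 373.6000

373.6000


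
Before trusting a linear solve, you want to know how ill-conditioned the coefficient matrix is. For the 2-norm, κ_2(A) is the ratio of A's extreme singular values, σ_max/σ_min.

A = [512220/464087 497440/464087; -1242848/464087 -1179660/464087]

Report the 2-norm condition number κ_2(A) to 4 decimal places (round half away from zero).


246.2000

form AᵀA = [10692547216/1274418601 10183057920/1274418601; 10183057920/1274418601 9698486800/1274418601] with trace 24246176/1515361 and determinant 6400/1515361
eigenvalues of AᵀA: λ = (tr ± √(tr²−4·det))/2 = 16, 400/1515361
κ_2(A) = √(λ_max/λ_min) = √(16 / (400/1515361)) = 246.2000


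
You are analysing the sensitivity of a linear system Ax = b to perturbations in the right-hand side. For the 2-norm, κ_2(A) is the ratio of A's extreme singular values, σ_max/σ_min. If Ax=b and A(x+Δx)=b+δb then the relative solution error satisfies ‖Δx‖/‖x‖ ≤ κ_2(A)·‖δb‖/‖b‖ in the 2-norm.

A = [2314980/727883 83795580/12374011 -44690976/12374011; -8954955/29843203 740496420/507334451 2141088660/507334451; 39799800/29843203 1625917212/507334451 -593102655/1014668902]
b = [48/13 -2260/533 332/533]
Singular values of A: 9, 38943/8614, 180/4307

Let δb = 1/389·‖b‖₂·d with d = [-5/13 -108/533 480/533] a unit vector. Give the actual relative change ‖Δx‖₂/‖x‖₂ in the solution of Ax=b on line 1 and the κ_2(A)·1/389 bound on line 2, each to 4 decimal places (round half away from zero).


0.3514
0.5536

largest singular value 9, smallest 180/4307
κ_2(A) = 9 / (180/4307) = 215.3500
κ_2(A)·‖δb‖/‖b‖ = 0.5536
solve Ax = b  →  x = [0.1709 -0.0544 -0.9738]
‖b‖ = 5.6569, ‖x‖ = 0.9901
re-solving with b+δb shifts x by Δx of norm 0.3480
realised ‖Δx‖/‖x‖ = 0.3514
so the bound overstates the realised error by a factor of ≈ 1.5753 (computed from the unrounded values)


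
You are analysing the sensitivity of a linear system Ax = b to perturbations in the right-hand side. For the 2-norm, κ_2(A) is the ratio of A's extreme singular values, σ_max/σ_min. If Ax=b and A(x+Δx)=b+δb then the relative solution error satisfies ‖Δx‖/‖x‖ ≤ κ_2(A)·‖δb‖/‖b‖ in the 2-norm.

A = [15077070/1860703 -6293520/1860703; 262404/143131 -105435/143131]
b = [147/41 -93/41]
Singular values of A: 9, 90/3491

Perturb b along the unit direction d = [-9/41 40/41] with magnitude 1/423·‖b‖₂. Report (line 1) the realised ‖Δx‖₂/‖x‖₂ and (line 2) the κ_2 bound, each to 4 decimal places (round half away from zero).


largest singular value 9, smallest 90/3491
condition number: 9 ÷ (90/3491) = 349.1000
κ_2(A)·‖δb‖/‖b‖ = 0.8253
solve Ax = b  →  x = [-44.4487 -107.5436]
‖b‖₂ = 4.2426 and ‖x‖₂ = 116.3671
δb = ε·‖b‖·d = [-0.0022 0.0098]; solving A·Δx = δb gives ‖Δx‖ = 0.3890
realised ‖Δx‖/‖x‖ = 0.0033
realised/bound (from unrounded values) ≈ 0.0041

0.0033
0.8253


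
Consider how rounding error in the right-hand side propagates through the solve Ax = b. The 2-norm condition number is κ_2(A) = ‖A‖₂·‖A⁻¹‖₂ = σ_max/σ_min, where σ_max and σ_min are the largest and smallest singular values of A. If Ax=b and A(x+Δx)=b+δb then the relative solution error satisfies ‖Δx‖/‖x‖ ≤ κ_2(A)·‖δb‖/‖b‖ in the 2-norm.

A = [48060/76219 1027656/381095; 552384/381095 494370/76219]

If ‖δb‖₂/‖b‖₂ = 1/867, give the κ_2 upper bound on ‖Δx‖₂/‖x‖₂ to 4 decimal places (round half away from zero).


0.3299

AᵀA = [52370064/20960225 9307872/838409; 9307872/838409 1034221284/20960225]; tr = 26502228/511225, det = 419904/12780625
eigenvalues of AᵀA: λ = (tr ± √(tr²−4·det))/2 = 1296/25, 324/511225
κ_2(A) = √(λ_max/λ_min) = √((1296/25) / (324/511225)) = 286.0000
worst-case relative error ≤ 286.0000 × 1/867 = 0.3299


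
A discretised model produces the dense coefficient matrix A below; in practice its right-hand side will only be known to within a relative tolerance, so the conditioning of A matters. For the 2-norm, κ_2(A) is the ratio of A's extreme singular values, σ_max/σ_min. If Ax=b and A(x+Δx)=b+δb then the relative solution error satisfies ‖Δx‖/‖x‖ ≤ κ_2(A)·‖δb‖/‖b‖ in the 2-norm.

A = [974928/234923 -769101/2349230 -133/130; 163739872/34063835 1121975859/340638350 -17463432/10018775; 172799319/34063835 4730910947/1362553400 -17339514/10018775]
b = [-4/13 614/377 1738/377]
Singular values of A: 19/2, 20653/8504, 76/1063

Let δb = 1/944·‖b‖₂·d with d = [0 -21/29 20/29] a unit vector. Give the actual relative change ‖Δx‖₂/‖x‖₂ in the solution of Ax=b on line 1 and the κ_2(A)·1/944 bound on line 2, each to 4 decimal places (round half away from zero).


from the listed singular values, σ₁ = 19/2, σ_n = 76/1063
condition number: (19/2) ÷ (76/1063) = 132.8750
perturbation bound = 132.8750·1/944 = 0.1408
solve Ax = b  →  x = [6.8803 4.6028 26.7368]
‖b‖₂ = 4.8990 and ‖x‖₂ = 27.9890
δb = ε·‖b‖·d = [0.0000 -0.0038 0.0036]; solving A·Δx = δb gives ‖Δx‖ = 0.0726
relative error = 0.0026
realised/bound (from unrounded values) ≈ 0.0184

0.0026
0.1408


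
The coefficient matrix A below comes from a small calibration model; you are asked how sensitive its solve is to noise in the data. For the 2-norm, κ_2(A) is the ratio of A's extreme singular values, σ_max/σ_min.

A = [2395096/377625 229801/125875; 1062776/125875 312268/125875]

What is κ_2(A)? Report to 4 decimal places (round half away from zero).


M = AᵀA = [636076811392/5704025625 61840330552/1901341875; 61840330552/1901341875 6012792137/633780625]. tr(M)=1104307105/9126441, det(M)=937024/9126441
solving λ² − 1104307105/9126441·λ + 937024/9126441 = 0 gives λ = 121, 7744/9126441
so κ_2 = √(121 / (7744/9126441)) = 377.6250

377.6250


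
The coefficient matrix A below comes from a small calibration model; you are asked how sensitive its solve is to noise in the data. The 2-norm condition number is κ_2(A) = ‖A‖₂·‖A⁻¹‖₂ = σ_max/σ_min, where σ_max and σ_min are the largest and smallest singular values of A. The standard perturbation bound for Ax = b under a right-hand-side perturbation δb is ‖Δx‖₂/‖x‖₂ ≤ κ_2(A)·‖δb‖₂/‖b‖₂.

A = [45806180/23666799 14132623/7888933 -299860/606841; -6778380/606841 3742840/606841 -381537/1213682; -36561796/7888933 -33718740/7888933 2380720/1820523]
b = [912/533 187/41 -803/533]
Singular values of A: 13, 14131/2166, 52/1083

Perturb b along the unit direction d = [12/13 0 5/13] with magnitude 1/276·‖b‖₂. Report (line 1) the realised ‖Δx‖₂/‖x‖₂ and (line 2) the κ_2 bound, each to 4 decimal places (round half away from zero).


0.0185
0.9810

σ_max = 13, σ_min = 52/1083
κ = σ_max/σ_min = 13/(52/1083) = 270.7500
κ_2(A)·‖δb‖/‖b‖ = 0.9810
solve Ax = b  →  x = [1.6469 4.7525 20.2180]
2-norm of b is 5.0990; of x, 20.8343
with δb = [0.0171 0.0000 0.0071], A·Δx = δb → ‖Δx‖ = 0.3848
dividing the unrounded norms, ‖Δx‖/‖x‖ = 0.0185
tightness: 0.0185 against a bound of 0.9810 (unrounded ratio ≈ 0.0188)
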